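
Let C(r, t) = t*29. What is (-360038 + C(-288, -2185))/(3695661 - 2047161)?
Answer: -423403/1648500 ≈ -0.25684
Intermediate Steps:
C(r, t) = 29*t
(-360038 + C(-288, -2185))/(3695661 - 2047161) = (-360038 + 29*(-2185))/(3695661 - 2047161) = (-360038 - 63365)/1648500 = -423403*1/1648500 = -423403/1648500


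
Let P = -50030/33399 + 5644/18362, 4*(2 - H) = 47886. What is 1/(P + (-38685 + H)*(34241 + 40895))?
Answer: -306636219/1167050247607561580 ≈ -2.6274e-10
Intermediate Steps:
H = -23939/2 (H = 2 - 1/4*47886 = 2 - 23943/2 = -23939/2 ≈ -11970.)
P = -365073452/306636219 (P = -50030*1/33399 + 5644*(1/18362) = -50030/33399 + 2822/9181 = -365073452/306636219 ≈ -1.1906)
1/(P + (-38685 + H)*(34241 + 40895)) = 1/(-365073452/306636219 + (-38685 - 23939/2)*(34241 + 40895)) = 1/(-365073452/306636219 - 101309/2*75136) = 1/(-365073452/306636219 - 3805976512) = 1/(-1167050247607561580/306636219) = -306636219/1167050247607561580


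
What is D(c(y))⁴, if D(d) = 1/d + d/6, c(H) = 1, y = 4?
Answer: 2401/1296 ≈ 1.8526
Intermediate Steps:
D(d) = 1/d + d/6 (D(d) = 1/d + d*(⅙) = 1/d + d/6)
D(c(y))⁴ = (1/1 + (⅙)*1)⁴ = (1 + ⅙)⁴ = (7/6)⁴ = 2401/1296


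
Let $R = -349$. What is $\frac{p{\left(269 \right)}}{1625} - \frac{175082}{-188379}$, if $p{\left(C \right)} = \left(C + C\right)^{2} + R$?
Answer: $\frac{10948787051}{61223175} \approx 178.83$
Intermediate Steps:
$p{\left(C \right)} = -349 + 4 C^{2}$ ($p{\left(C \right)} = \left(C + C\right)^{2} - 349 = \left(2 C\right)^{2} - 349 = 4 C^{2} - 349 = -349 + 4 C^{2}$)
$\frac{p{\left(269 \right)}}{1625} - \frac{175082}{-188379} = \frac{-349 + 4 \cdot 269^{2}}{1625} - \frac{175082}{-188379} = \left(-349 + 4 \cdot 72361\right) \frac{1}{1625} - - \frac{175082}{188379} = \left(-349 + 289444\right) \frac{1}{1625} + \frac{175082}{188379} = 289095 \cdot \frac{1}{1625} + \frac{175082}{188379} = \frac{57819}{325} + \frac{175082}{188379} = \frac{10948787051}{61223175}$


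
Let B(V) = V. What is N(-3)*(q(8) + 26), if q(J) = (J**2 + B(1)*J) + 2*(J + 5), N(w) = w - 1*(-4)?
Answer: 124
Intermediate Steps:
N(w) = 4 + w (N(w) = w + 4 = 4 + w)
q(J) = 10 + J**2 + 3*J (q(J) = (J**2 + 1*J) + 2*(J + 5) = (J**2 + J) + 2*(5 + J) = (J + J**2) + (10 + 2*J) = 10 + J**2 + 3*J)
N(-3)*(q(8) + 26) = (4 - 3)*((10 + 8**2 + 3*8) + 26) = 1*((10 + 64 + 24) + 26) = 1*(98 + 26) = 1*124 = 124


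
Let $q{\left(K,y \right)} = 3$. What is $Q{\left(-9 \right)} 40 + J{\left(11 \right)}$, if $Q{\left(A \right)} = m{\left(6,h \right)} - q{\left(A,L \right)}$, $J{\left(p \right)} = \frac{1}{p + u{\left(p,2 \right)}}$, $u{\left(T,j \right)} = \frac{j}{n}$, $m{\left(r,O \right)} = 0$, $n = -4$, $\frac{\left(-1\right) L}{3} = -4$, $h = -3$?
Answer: $- \frac{2518}{21} \approx -119.9$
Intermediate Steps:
$L = 12$ ($L = \left(-3\right) \left(-4\right) = 12$)
$u{\left(T,j \right)} = - \frac{j}{4}$ ($u{\left(T,j \right)} = \frac{j}{-4} = j \left(- \frac{1}{4}\right) = - \frac{j}{4}$)
$J{\left(p \right)} = \frac{1}{- \frac{1}{2} + p}$ ($J{\left(p \right)} = \frac{1}{p - \frac{1}{2}} = \frac{1}{- \frac{1}{2} + p}$)
$Q{\left(A \right)} = -3$ ($Q{\left(A \right)} = 0 - 3 = -3$)
$Q{\left(-9 \right)} 40 + J{\left(11 \right)} = \left(-3\right) 40 + \frac{2}{-1 + 2 \cdot 11} = -120 + \frac{2}{-1 + 22} = -120 + \frac{2}{21} = - \frac{2518}{21}$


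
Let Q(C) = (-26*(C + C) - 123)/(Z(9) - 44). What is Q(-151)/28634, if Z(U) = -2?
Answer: -7729/1317164 ≈ -0.0058679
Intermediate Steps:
Q(C) = 123/46 + 26*C/23 (Q(C) = (-26*(C + C) - 123)/(-2 - 44) = (-52*C - 123)/(-46) = (-52*C - 123)*(-1/46) = (-123 - 52*C)*(-1/46) = 123/46 + 26*C/23)
Q(-151)/28634 = (123/46 + (26/23)*(-151))/28634 = (123/46 - 3926/23)*(1/28634) = -7729/46*1/28634 = -7729/1317164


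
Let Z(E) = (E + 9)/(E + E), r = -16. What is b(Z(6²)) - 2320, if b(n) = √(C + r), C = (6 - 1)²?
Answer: -2317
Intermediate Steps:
Z(E) = (9 + E)/(2*E) (Z(E) = (9 + E)/((2*E)) = (9 + E)*(1/(2*E)) = (9 + E)/(2*E))
C = 25 (C = 5² = 25)
b(n) = 3 (b(n) = √(25 - 16) = √9 = 3)
b(Z(6²)) - 2320 = 3 - 2320 = -2317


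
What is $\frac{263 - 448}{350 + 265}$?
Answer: $- \frac{37}{123} \approx -0.30081$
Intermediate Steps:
$\frac{263 - 448}{350 + 265} = - \frac{185}{615} = \left(-185\right) \frac{1}{615} = - \frac{37}{123}$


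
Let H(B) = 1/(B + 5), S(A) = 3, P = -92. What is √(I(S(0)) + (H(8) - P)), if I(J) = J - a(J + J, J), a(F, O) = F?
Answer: √15054/13 ≈ 9.4380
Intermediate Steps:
H(B) = 1/(5 + B)
I(J) = -J (I(J) = J - (J + J) = J - 2*J = -J)
√(I(S(0)) + (H(8) - P)) = √(-1*3 + (1/(5 + 8) - 1*(-92))) = √(-3 + (1/13 + 92)) = √(-3 + 1197/13) = √(1158/13) = √15054/13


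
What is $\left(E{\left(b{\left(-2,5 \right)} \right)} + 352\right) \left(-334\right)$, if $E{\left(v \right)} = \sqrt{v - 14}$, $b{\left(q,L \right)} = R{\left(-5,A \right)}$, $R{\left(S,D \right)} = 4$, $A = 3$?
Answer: $-117568 - 334 i \sqrt{10} \approx -1.1757 \cdot 10^{5} - 1056.2 i$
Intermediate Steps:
$b{\left(q,L \right)} = 4$
$E{\left(v \right)} = \sqrt{-14 + v}$
$\left(E{\left(b{\left(-2,5 \right)} \right)} + 352\right) \left(-334\right) = \left(\sqrt{-14 + 4} + 352\right) \left(-334\right) = \left(\sqrt{-10} + 352\right) \left(-334\right) = \left(i \sqrt{10} + 352\right) \left(-334\right) = \left(352 + i \sqrt{10}\right) \left(-334\right) = -117568 - 334 i \sqrt{10}$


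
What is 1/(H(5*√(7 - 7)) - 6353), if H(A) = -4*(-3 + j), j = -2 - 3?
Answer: -1/6321 ≈ -0.00015820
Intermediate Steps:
j = -5
H(A) = 32 (H(A) = -4*(-3 - 5) = -4*(-8) = 32)
1/(H(5*√(7 - 7)) - 6353) = 1/(32 - 6353) = 1/(-6321) = -1/6321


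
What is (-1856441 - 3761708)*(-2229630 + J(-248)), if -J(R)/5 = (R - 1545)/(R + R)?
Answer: 6213141569921305/496 ≈ 1.2526e+13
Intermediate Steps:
J(R) = -5*(-1545 + R)/(2*R) (J(R) = -5*(R - 1545)/(R + R) = -5*(-1545 + R)/(2*R))
(-1856441 - 3761708)*(-2229630 + J(-248)) = (-1856441 - 3761708)*(-2229630 + (5/2)*(1545 - 1*(-248))/(-248)) = -5618149*(-2229630 + (5/2)*(-1/248)*(1545 + 248)) = -5618149*(-2229630 + (5/2)*(-1/248)*1793) = -5618149*(-2229630 - 8965/496) = -5618149*(-1105905445/496) = 6213141569921305/496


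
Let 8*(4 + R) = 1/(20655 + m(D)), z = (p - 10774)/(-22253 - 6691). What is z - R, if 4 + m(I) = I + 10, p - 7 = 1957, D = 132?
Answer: 107938045/25076358 ≈ 4.3044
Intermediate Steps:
p = 1964 (p = 7 + 1957 = 1964)
m(I) = 6 + I (m(I) = -4 + (I + 10) = -4 + (10 + I) = 6 + I)
z = 4405/14472 (z = (1964 - 10774)/(-22253 - 6691) = -8810/(-28944) = -8810*(-1/28944) = 4405/14472 ≈ 0.30438)
R = -665375/166344 (R = -4 + 1/(8*(20655 + (6 + 132))) = -4 + 1/(8*(20655 + 138)) = -4 + (1/8)/20793 = -4 + (1/8)*(1/20793) = -4 + 1/166344 = -665375/166344 ≈ -4.0000)
z - R = 4405/14472 - 1*(-665375/166344) = 4405/14472 + 665375/166344 = 107938045/25076358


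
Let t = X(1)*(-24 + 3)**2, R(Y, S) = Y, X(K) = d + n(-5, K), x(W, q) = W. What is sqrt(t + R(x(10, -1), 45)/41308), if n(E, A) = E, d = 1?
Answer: I*sqrt(752500627754)/20654 ≈ 42.0*I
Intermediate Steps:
X(K) = -4 (X(K) = 1 - 5 = -4)
t = -1764 (t = -4*(-24 + 3)**2 = -4*(-21)**2 = -4*441 = -1764)
sqrt(t + R(x(10, -1), 45)/41308) = sqrt(-1764 + 10/41308) = sqrt(-1764 + 10*(1/41308)) = sqrt(-1764 + 5/20654) = sqrt(-36433651/20654) = I*sqrt(752500627754)/20654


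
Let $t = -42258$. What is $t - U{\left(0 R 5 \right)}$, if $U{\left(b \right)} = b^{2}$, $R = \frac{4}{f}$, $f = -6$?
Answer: $-42258$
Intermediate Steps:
$R = - \frac{2}{3}$ ($R = \frac{4}{-6} = 4 \left(- \frac{1}{6}\right) = - \frac{2}{3} \approx -0.66667$)
$t - U{\left(0 R 5 \right)} = -42258 - \left(0 \left(- \frac{2}{3}\right) 5\right)^{2} = -42258 - \left(0 \cdot 5\right)^{2} = -42258 - 0^{2} = -42258 - 0 = -42258 + 0 = -42258$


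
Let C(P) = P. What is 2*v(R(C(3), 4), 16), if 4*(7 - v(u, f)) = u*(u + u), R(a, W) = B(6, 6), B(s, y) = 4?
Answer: -2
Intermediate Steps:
R(a, W) = 4
v(u, f) = 7 - u²/2 (v(u, f) = 7 - u*(u + u)/4 = 7 - u*2*u/4 = 7 - u²/2)
2*v(R(C(3), 4), 16) = 2*(7 - ½*4²) = 2*(7 - ½*16) = 2*(7 - 8) = 2*(-1) = -2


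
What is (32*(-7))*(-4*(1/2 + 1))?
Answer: 1344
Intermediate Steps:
(32*(-7))*(-4*(1/2 + 1)) = -(-896)*(½ + 1) = -(-896)*3/2 = -224*(-6) = 1344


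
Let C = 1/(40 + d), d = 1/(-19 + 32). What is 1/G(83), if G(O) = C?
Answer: 521/13 ≈ 40.077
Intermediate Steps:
d = 1/13 ≈ 0.076923
C = 13/521 (C = 1/(40 + 1/13) = 1/(521/13) = 13/521 ≈ 0.024952)
G(O) = 13/521
1/G(83) = 1/(13/521) = 521/13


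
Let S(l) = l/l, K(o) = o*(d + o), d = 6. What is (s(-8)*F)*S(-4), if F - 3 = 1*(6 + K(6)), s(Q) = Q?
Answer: -648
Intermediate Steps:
K(o) = o*(6 + o)
S(l) = 1
F = 81 (F = 3 + 1*(6 + 6*(6 + 6)) = 3 + 1*(6 + 6*12) = 3 + 1*(6 + 72) = 3 + 1*78 = 3 + 78 = 81)
(s(-8)*F)*S(-4) = -8*81*1 = -648*1 = -648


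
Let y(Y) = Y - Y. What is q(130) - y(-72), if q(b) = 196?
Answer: 196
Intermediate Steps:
y(Y) = 0
q(130) - y(-72) = 196 - 1*0 = 196 + 0 = 196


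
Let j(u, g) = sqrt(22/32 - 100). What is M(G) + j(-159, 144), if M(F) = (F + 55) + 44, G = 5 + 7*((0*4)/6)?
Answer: 104 + I*sqrt(1589)/4 ≈ 104.0 + 9.9656*I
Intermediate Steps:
j(u, g) = I*sqrt(1589)/4 (j(u, g) = sqrt(22*(1/32) - 100) = sqrt(11/16 - 100) = sqrt(-1589/16) = I*sqrt(1589)/4)
G = 5 (G = 5 + 7*(0*(1/6)) = 5 + 7*0 = 5 + 0 = 5)
M(F) = 99 + F (M(F) = (55 + F) + 44 = 99 + F)
M(G) + j(-159, 144) = (99 + 5) + I*sqrt(1589)/4 = 104 + I*sqrt(1589)/4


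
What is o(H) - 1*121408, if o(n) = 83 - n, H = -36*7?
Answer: -121073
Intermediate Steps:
H = -252
o(H) - 1*121408 = (83 - 1*(-252)) - 1*121408 = (83 + 252) - 121408 = 335 - 121408 = -121073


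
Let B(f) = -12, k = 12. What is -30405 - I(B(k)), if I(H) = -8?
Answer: -30397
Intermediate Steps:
-30405 - I(B(k)) = -30405 - 1*(-8) = -30405 + 8 = -30397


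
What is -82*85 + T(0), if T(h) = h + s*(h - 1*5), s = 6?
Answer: -7000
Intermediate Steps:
T(h) = -30 + 7*h (T(h) = h + 6*(h - 1*5) = h + 6*(h - 5) = h + 6*(-5 + h) = h + (-30 + 6*h) = -30 + 7*h)
-82*85 + T(0) = -82*85 + (-30 + 7*0) = -6970 + (-30 + 0) = -6970 - 30 = -7000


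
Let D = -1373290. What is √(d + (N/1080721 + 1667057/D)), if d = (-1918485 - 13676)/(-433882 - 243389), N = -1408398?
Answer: √6922942715577057224183713671419130/143595320777233770 ≈ 0.57944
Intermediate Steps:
d = 276023/96753 (d = -1932161/(-677271) = -1932161*(-1/677271) = 276023/96753 ≈ 2.8529)
√(d + (N/1080721 + 1667057/D)) = √(276023/96753 + (-1408398/1080721 + 1667057/(-1373290))) = √(276023/96753 + (-1408398*1/1080721 + 1667057*(-1/1373290))) = √(276023/96753 + (-1408398/1080721 - 1667057/1373290)) = √(276023/96753 - 3735762397517/1484143342090) = √(48211478466745769/143595320777233770) = √6922942715577057224183713671419130/143595320777233770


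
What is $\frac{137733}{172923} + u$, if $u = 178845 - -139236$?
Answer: $\frac{18334552832}{57641} \approx 3.1808 \cdot 10^{5}$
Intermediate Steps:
$u = 318081$ ($u = 178845 + 139236 = 318081$)
$\frac{137733}{172923} + u = \frac{137733}{172923} + 318081 = 137733 \cdot \frac{1}{172923} + 318081 = \frac{45911}{57641} + 318081 = \frac{18334552832}{57641}$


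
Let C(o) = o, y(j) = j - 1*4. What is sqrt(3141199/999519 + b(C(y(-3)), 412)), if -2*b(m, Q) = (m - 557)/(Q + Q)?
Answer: sqrt(147744835736168319)/205900914 ≈ 1.8668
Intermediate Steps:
y(j) = -4 + j (y(j) = j - 4 = -4 + j)
b(m, Q) = -(-557 + m)/(4*Q) (b(m, Q) = -(m - 557)/(2*(Q + Q)) = -(-557 + m)/(2*(2*Q)) = -(-557 + m)*1/(2*Q)/2 = -(-557 + m)/(4*Q))
sqrt(3141199/999519 + b(C(y(-3)), 412)) = sqrt(3141199/999519 + (1/4)*(557 - (-4 - 3))/412) = sqrt(3141199*(1/999519) + (1/4)*(1/412)*(557 - 1*(-7))) = sqrt(3141199/999519 + (1/4)*(1/412)*(557 + 7)) = sqrt(3141199/999519 + (1/4)*(1/412)*564) = sqrt(3141199/999519 + 141/412) = sqrt(1435106167/411801828) = sqrt(147744835736168319)/205900914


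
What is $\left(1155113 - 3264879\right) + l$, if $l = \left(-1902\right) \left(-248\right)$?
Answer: $-1638070$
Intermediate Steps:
$l = 471696$
$\left(1155113 - 3264879\right) + l = \left(1155113 - 3264879\right) + 471696 = -2109766 + 471696 = -1638070$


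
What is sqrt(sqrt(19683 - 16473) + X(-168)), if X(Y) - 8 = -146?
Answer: sqrt(-138 + sqrt(3210)) ≈ 9.019*I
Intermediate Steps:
X(Y) = -138 (X(Y) = 8 - 146 = -138)
sqrt(sqrt(19683 - 16473) + X(-168)) = sqrt(sqrt(19683 - 16473) - 138) = sqrt(sqrt(3210) - 138) = sqrt(-138 + sqrt(3210))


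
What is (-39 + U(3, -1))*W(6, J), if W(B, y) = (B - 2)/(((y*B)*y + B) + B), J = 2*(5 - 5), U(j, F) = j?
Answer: -12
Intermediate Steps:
J = 0 (J = 2*0 = 0)
W(B, y) = (-2 + B)/(2*B + B*y**2) (W(B, y) = (-2 + B)/(((B*y)*y + B) + B) = (-2 + B)/((B*y**2 + B) + B) = (-2 + B)/((B + B*y**2) + B) = (-2 + B)/(2*B + B*y**2))
(-39 + U(3, -1))*W(6, J) = (-39 + 3)*((-2 + 6)/(6*(2 + 0**2))) = -6*4/(2 + 0) = -6*4/2 = -36*1/3 = -12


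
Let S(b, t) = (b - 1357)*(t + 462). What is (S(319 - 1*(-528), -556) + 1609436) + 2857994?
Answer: 4515370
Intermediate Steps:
S(b, t) = (-1357 + b)*(462 + t)
(S(319 - 1*(-528), -556) + 1609436) + 2857994 = ((-626934 - 1357*(-556) + 462*(319 - 1*(-528)) + (319 - 1*(-528))*(-556)) + 1609436) + 2857994 = ((-626934 + 754492 + 462*(319 + 528) + (319 + 528)*(-556)) + 1609436) + 2857994 = ((-626934 + 754492 + 462*847 + 847*(-556)) + 1609436) + 2857994 = ((-626934 + 754492 + 391314 - 470932) + 1609436) + 2857994 = (47940 + 1609436) + 2857994 = 1657376 + 2857994 = 4515370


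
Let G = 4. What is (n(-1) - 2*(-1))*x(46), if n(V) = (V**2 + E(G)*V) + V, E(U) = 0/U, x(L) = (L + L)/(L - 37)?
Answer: 184/9 ≈ 20.444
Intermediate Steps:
x(L) = 2*L/(-37 + L) (x(L) = (2*L)/(-37 + L) = 2*L/(-37 + L))
E(U) = 0
n(V) = V + V**2 (n(V) = (V**2 + 0*V) + V = (V**2 + 0) + V = V**2 + V = V + V**2)
(n(-1) - 2*(-1))*x(46) = (-(1 - 1) - 2*(-1))*(2*46/(-37 + 46)) = (-1*0 + 2)*(2*46/9) = (0 + 2)*(2*46*(1/9)) = 2*(92/9) = 184/9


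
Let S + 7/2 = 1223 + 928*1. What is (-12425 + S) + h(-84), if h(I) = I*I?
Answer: -6443/2 ≈ -3221.5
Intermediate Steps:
S = 4295/2 (S = -7/2 + (1223 + 928*1) = -7/2 + (1223 + 928) = -7/2 + 2151 = 4295/2 ≈ 2147.5)
h(I) = I²
(-12425 + S) + h(-84) = (-12425 + 4295/2) + (-84)² = -20555/2 + 7056 = -6443/2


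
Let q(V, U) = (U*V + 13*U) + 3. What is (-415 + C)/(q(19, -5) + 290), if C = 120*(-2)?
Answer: -655/133 ≈ -4.9248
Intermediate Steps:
C = -240
q(V, U) = 3 + 13*U + U*V (q(V, U) = (13*U + U*V) + 3 = 3 + 13*U + U*V)
(-415 + C)/(q(19, -5) + 290) = (-415 - 240)/((3 + 13*(-5) - 5*19) + 290) = -655/((3 - 65 - 95) + 290) = -655/(-157 + 290) = -655/133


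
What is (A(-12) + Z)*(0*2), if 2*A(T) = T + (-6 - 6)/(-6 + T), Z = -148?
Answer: 0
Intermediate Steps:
A(T) = T/2 - 6/(-6 + T) (A(T) = (T + (-6 - 6)/(-6 + T))/2 = (T - 12/(-6 + T))/2 = T/2 - 6/(-6 + T))
(A(-12) + Z)*(0*2) = ((-12 + (-12)² - 6*(-12))/(2*(-6 - 12)) - 148)*(0*2) = ((½)*(-12 + 144 + 72)/(-18) - 148)*0 = ((½)*(-1/18)*204 - 148)*0 = (-17/3 - 148)*0 = -461/3*0 = 0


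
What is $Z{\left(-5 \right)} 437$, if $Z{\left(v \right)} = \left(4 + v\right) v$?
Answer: $2185$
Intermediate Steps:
$Z{\left(v \right)} = v \left(4 + v\right)$
$Z{\left(-5 \right)} 437 = - 5 \left(4 - 5\right) 437 = \left(-5\right) \left(-1\right) 437 = 5 \cdot 437 = 2185$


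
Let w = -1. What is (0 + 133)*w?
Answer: -133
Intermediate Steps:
(0 + 133)*w = (0 + 133)*(-1) = 133*(-1) = -133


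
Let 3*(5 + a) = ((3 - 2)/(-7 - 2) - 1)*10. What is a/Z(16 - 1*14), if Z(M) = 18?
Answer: -235/486 ≈ -0.48354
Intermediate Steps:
a = -235/27 (a = -5 + (((3 - 2)/(-7 - 2) - 1)*10)/3 = -5 + ((1/(-9) - 1)*10)/3 = -5 + ((1*(-⅑) - 1)*10)/3 = -5 + ((-⅑ - 1)*10)/3 = -5 + (-10/9*10)/3 = -5 + (⅓)*(-100/9) = -5 - 100/27 = -235/27 ≈ -8.7037)
a/Z(16 - 1*14) = -235/27/18 = -235/27*1/18 = -235/486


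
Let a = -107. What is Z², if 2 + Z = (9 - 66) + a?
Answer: 27556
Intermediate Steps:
Z = -166 (Z = -2 + ((9 - 66) - 107) = -2 + (-57 - 107) = -2 - 164 = -166)
Z² = (-166)² = 27556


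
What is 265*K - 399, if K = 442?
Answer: 116731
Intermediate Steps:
265*K - 399 = 265*442 - 399 = 117130 - 399 = 116731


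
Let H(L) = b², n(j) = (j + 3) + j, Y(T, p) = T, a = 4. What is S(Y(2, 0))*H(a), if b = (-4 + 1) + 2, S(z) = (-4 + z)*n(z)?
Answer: -14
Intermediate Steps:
n(j) = 3 + 2*j (n(j) = (3 + j) + j = 3 + 2*j)
S(z) = (-4 + z)*(3 + 2*z)
b = -1 (b = -3 + 2 = -1)
H(L) = 1 (H(L) = (-1)² = 1)
S(Y(2, 0))*H(a) = ((-4 + 2)*(3 + 2*2))*1 = -2*(3 + 4)*1 = -2*7*1 = -14*1 = -14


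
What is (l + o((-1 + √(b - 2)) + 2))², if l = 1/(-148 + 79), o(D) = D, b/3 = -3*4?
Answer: -176294/4761 + 136*I*√38/69 ≈ -37.029 + 12.15*I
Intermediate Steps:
b = -36 (b = 3*(-3*4) = 3*(-12) = -36)
l = -1/69 (l = 1/(-69) = -1/69 ≈ -0.014493)
(l + o((-1 + √(b - 2)) + 2))² = (-1/69 + ((-1 + √(-36 - 2)) + 2))² = (-1/69 + ((-1 + √(-38)) + 2))² = (-1/69 + ((-1 + I*√38) + 2))² = (-1/69 + (1 + I*√38))² = (68/69 + I*√38)²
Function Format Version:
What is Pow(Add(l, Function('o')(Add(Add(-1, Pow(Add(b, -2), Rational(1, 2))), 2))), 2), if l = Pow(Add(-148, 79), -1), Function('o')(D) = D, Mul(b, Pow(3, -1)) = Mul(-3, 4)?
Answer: Add(Rational(-176294, 4761), Mul(Rational(136, 69), I, Pow(38, Rational(1, 2)))) ≈ Add(-37.029, Mul(12.150, I))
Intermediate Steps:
b = -36 (b = Mul(3, Mul(-3, 4)) = Mul(3, -12) = -36)
l = Rational(-1, 69) (l = Pow(-69, -1) = Rational(-1, 69) ≈ -0.014493)
Pow(Add(l, Function('o')(Add(Add(-1, Pow(Add(b, -2), Rational(1, 2))), 2))), 2) = Pow(Add(Rational(-1, 69), Add(Add(-1, Pow(Add(-36, -2), Rational(1, 2))), 2)), 2) = Pow(Add(Rational(-1, 69), Add(Add(-1, Pow(-38, Rational(1, 2))), 2)), 2) = Pow(Add(Rational(-1, 69), Add(Add(-1, Mul(I, Pow(38, Rational(1, 2)))), 2)), 2) = Pow(Add(Rational(-1, 69), Add(1, Mul(I, Pow(38, Rational(1, 2))))), 2) = Pow(Add(Rational(68, 69), Mul(I, Pow(38, Rational(1, 2)))), 2)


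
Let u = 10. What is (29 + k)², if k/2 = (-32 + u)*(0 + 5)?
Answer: 36481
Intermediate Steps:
k = -220 (k = 2*((-32 + 10)*(0 + 5)) = 2*(-22*5) = 2*(-110) = -220)
(29 + k)² = (29 - 220)² = (-191)² = 36481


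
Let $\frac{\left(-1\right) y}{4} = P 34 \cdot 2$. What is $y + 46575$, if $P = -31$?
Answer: $55007$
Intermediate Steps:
$y = 8432$ ($y = - 4 \left(-31\right) 34 \cdot 2 = - 4 \left(\left(-1054\right) 2\right) = \left(-4\right) \left(-2108\right) = 8432$)
$y + 46575 = 8432 + 46575 = 55007$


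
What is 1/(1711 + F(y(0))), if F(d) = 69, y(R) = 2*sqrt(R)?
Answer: 1/1780 ≈ 0.00056180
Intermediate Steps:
1/(1711 + F(y(0))) = 1/(1711 + 69) = 1/1780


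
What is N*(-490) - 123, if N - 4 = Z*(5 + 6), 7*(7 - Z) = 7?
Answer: -34423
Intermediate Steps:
Z = 6 (Z = 7 - 1/7*7 = 7 - 1 = 6)
N = 70 (N = 4 + 6*(5 + 6) = 4 + 6*11 = 4 + 66 = 70)
N*(-490) - 123 = 70*(-490) - 123 = -34300 - 123 = -34423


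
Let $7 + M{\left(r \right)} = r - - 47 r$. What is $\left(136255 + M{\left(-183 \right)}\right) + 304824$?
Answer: $432288$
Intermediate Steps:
$M{\left(r \right)} = -7 + 48 r$ ($M{\left(r \right)} = -7 + \left(r - - 47 r\right) = -7 + \left(r + 47 r\right) = -7 + 48 r$)
$\left(136255 + M{\left(-183 \right)}\right) + 304824 = \left(136255 + \left(-7 + 48 \left(-183\right)\right)\right) + 304824 = \left(136255 - 8791\right) + 304824 = 127464 + 304824 = 432288$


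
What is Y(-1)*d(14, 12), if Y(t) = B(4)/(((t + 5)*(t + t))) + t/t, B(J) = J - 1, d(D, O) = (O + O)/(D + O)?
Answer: 15/26 ≈ 0.57692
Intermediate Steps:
d(D, O) = 2*O/(D + O) (d(D, O) = (2*O)/(D + O) = 2*O/(D + O))
B(J) = -1 + J
Y(t) = 1 + 3/(2*t*(5 + t)) (Y(t) = (-1 + 4)/(((t + 5)*(t + t))) + t/t = 3/(((5 + t)*(2*t))) + 1 = 3/((2*t*(5 + t))) + 1 = 3*(1/(2*t*(5 + t))) + 1 = 3/(2*t*(5 + t)) + 1 = 1 + 3/(2*t*(5 + t)))
Y(-1)*d(14, 12) = ((3/2 + (-1)² + 5*(-1))/((-1)*(5 - 1)))*(2*12/(14 + 12)) = (-1*(3/2 + 1 - 5)/4)*(2*12/26) = (-1*¼*(-5/2))*(2*12*(1/26)) = (5/8)*(12/13) = 15/26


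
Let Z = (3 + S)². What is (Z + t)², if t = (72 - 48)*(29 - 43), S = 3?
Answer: 90000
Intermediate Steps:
t = -336 (t = 24*(-14) = -336)
Z = 36 (Z = (3 + 3)² = 6² = 36)
(Z + t)² = (36 - 336)² = (-300)² = 90000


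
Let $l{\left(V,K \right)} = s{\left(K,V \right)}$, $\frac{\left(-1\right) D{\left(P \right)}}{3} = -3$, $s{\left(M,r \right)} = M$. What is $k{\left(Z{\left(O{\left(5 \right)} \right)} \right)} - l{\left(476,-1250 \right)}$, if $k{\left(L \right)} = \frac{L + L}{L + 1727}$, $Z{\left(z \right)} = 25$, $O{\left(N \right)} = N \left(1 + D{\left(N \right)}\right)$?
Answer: $\frac{1095025}{876} \approx 1250.0$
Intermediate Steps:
$D{\left(P \right)} = 9$ ($D{\left(P \right)} = \left(-3\right) \left(-3\right) = 9$)
$l{\left(V,K \right)} = K$
$O{\left(N \right)} = 10 N$ ($O{\left(N \right)} = N \left(1 + 9\right) = N 10 = 10 N$)
$k{\left(L \right)} = \frac{2 L}{1727 + L}$
$k{\left(Z{\left(O{\left(5 \right)} \right)} \right)} - l{\left(476,-1250 \right)} = 2 \cdot 25 \frac{1}{1727 + 25} - -1250 = 2 \cdot 25 \cdot \frac{1}{1752} + 1250 = \frac{25}{876} + 1250 = \frac{1095025}{876}$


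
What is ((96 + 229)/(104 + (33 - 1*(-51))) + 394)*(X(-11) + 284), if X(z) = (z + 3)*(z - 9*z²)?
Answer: 168955587/47 ≈ 3.5948e+6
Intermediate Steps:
X(z) = (3 + z)*(z - 9*z²)
((96 + 229)/(104 + (33 - 1*(-51))) + 394)*(X(-11) + 284) = ((96 + 229)/(104 + (33 - 1*(-51))) + 394)*(-11*(3 - 26*(-11) - 9*(-11)²) + 284) = (325/(104 + (33 + 51)) + 394)*(-11*(3 + 286 - 9*121) + 284) = (325/(104 + 84) + 394)*(-11*(3 + 286 - 1089) + 284) = (325/188 + 394)*(-11*(-800) + 284) = (325*(1/188) + 394)*(8800 + 284) = (325/188 + 394)*9084 = (74397/188)*9084 = 168955587/47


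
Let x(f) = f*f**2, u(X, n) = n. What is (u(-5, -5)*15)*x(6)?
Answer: -16200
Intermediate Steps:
x(f) = f**3
(u(-5, -5)*15)*x(6) = -5*15*6**3 = -75*216 = -16200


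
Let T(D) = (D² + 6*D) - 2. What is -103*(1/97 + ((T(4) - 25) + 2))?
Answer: -149968/97 ≈ -1546.1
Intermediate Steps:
T(D) = -2 + D² + 6*D
-103*(1/97 + ((T(4) - 25) + 2)) = -103*(1/97 + (((-2 + 4² + 6*4) - 25) + 2)) = -103*(1/97 + (((-2 + 16 + 24) - 25) + 2)) = -103*(1/97 + ((38 - 25) + 2)) = -103*(1/97 + (13 + 2)) = -103*(1/97 + 15) = -103*1456/97 = -149968/97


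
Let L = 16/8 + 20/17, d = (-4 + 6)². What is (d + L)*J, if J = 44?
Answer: 5368/17 ≈ 315.76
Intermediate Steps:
d = 4 (d = 2² = 4)
L = 54/17 (L = 16*(⅛) + 20*(1/17) = 2 + 20/17 = 54/17 ≈ 3.1765)
(d + L)*J = (4 + 54/17)*44 = (122/17)*44 = 5368/17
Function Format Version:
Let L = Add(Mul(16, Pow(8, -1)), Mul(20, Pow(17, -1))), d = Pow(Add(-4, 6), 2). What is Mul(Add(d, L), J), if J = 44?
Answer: Rational(5368, 17) ≈ 315.76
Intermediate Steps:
d = 4 (d = Pow(2, 2) = 4)
L = Rational(54, 17) (L = Add(Mul(16, Rational(1, 8)), Mul(20, Rational(1, 17))) = Add(2, Rational(20, 17)) = Rational(54, 17) ≈ 3.1765)
Mul(Add(d, L), J) = Mul(Add(4, Rational(54, 17)), 44) = Mul(Rational(122, 17), 44) = Rational(5368, 17)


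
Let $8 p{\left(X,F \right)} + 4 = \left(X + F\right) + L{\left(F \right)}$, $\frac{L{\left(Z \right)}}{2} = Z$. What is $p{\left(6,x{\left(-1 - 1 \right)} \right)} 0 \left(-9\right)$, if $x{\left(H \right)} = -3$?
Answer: $0$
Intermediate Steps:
$L{\left(Z \right)} = 2 Z$
$p{\left(X,F \right)} = - \frac{1}{2} + \frac{X}{8} + \frac{3 F}{8}$ ($p{\left(X,F \right)} = - \frac{1}{2} + \frac{\left(X + F\right) + 2 F}{8} = - \frac{1}{2} + \frac{\left(F + X\right) + 2 F}{8} = - \frac{1}{2} + \frac{X + 3 F}{8} = - \frac{1}{2} + \left(\frac{X}{8} + \frac{3 F}{8}\right) = - \frac{1}{2} + \frac{X}{8} + \frac{3 F}{8}$)
$p{\left(6,x{\left(-1 - 1 \right)} \right)} 0 \left(-9\right) = \left(- \frac{1}{2} + \frac{1}{8} \cdot 6 + \frac{3}{8} \left(-3\right)\right) 0 \left(-9\right) = \left(- \frac{1}{2} + \frac{3}{4} - \frac{9}{8}\right) 0 \left(-9\right) = \left(- \frac{7}{8}\right) 0 \left(-9\right) = 0 \left(-9\right) = 0$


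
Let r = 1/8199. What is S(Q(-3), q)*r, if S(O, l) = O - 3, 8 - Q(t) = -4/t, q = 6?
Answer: 11/24597 ≈ 0.00044721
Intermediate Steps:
Q(t) = 8 + 4/t (Q(t) = 8 - (-4)/t = 8 + 4/t)
S(O, l) = -3 + O
r = 1/8199 ≈ 0.00012197
S(Q(-3), q)*r = (-3 + (8 + 4/(-3)))*(1/8199) = (-3 + (8 + 4*(-⅓)))*(1/8199) = (-3 + (8 - 4/3))*(1/8199) = (-3 + 20/3)*(1/8199) = (11/3)*(1/8199) = 11/24597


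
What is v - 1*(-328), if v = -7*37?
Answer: 69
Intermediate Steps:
v = -259
v - 1*(-328) = -259 - 1*(-328) = -259 + 328 = 69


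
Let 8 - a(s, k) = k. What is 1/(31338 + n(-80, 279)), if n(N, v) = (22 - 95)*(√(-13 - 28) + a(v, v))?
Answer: 51121/2613575130 + 73*I*√41/2613575130 ≈ 1.956e-5 + 1.7885e-7*I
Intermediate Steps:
a(s, k) = 8 - k
n(N, v) = -584 + 73*v - 73*I*√41 (n(N, v) = (22 - 95)*(√(-13 - 28) + (8 - v)) = -73*(√(-41) + (8 - v)) = -73*(I*√41 + (8 - v)) = -73*(8 - v + I*√41) = -584 + 73*v - 73*I*√41)
1/(31338 + n(-80, 279)) = 1/(31338 + (-584 + 73*279 - 73*I*√41)) = 1/(31338 + (-584 + 20367 - 73*I*√41)) = 1/(31338 + (19783 - 73*I*√41)) = 1/(51121 - 73*I*√41)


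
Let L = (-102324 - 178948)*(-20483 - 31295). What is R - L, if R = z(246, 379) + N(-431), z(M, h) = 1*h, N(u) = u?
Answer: -14563701668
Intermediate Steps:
z(M, h) = h
R = -52 (R = 379 - 431 = -52)
L = 14563701616 (L = -281272*(-51778) = 14563701616)
R - L = -52 - 1*14563701616 = -52 - 14563701616 = -14563701668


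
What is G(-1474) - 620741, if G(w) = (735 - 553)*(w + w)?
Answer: -1157277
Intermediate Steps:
G(w) = 364*w (G(w) = 182*(2*w) = 364*w)
G(-1474) - 620741 = 364*(-1474) - 620741 = -536536 - 620741 = -1157277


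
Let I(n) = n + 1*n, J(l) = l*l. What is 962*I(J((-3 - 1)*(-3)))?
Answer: 277056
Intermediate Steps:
J(l) = l²
I(n) = 2*n (I(n) = n + n = 2*n)
962*I(J((-3 - 1)*(-3))) = 962*(2*((-3 - 1)*(-3))²) = 962*(2*(-4*(-3))²) = 962*(2*12²) = 962*(2*144) = 962*288 = 277056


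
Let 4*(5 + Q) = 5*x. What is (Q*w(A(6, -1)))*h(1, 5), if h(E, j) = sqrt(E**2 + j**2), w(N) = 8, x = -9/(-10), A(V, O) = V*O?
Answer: -31*sqrt(26) ≈ -158.07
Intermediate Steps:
A(V, O) = O*V
x = 9/10 (x = -9*(-1/10) = 9/10 ≈ 0.90000)
Q = -31/8 (Q = -5 + (5*(9/10))/4 = -5 + (1/4)*(9/2) = -5 + 9/8 = -31/8 ≈ -3.8750)
(Q*w(A(6, -1)))*h(1, 5) = (-31/8*8)*sqrt(1**2 + 5**2) = -31*sqrt(1 + 25) = -31*sqrt(26)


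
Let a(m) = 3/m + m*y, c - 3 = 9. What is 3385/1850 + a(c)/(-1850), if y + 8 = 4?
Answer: 13731/7400 ≈ 1.8555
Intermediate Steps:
c = 12 (c = 3 + 9 = 12)
y = -4 (y = -8 + 4 = -4)
a(m) = -4*m + 3/m (a(m) = 3/m + m*(-4) = 3/m - 4*m = -4*m + 3/m)
3385/1850 + a(c)/(-1850) = 3385/1850 + (-4*12 + 3/12)/(-1850) = 3385*(1/1850) + (-48 + 3*(1/12))*(-1/1850) = 677/370 + (-48 + ¼)*(-1/1850) = 677/370 - 191/4*(-1/1850) = 677/370 + 191/7400 = 13731/7400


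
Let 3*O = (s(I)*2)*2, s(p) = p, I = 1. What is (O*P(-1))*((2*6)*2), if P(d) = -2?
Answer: -64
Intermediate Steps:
O = 4/3 (O = ((1*2)*2)/3 = (2*2)/3 = (1/3)*4 = 4/3 ≈ 1.3333)
(O*P(-1))*((2*6)*2) = ((4/3)*(-2))*((2*6)*2) = -32*2 = -8/3*24 = -64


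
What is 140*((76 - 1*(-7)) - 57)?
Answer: 3640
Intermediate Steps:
140*((76 - 1*(-7)) - 57) = 140*((76 + 7) - 57) = 140*(83 - 57) = 140*26 = 3640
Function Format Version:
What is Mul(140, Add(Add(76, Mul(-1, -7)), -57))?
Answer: 3640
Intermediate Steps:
Mul(140, Add(Add(76, Mul(-1, -7)), -57)) = Mul(140, Add(Add(76, 7), -57)) = Mul(140, Add(83, -57)) = Mul(140, 26) = 3640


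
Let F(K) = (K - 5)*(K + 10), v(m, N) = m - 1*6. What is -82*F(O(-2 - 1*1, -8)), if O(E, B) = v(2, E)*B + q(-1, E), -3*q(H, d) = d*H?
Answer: -87412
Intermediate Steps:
v(m, N) = -6 + m (v(m, N) = m - 6 = -6 + m)
q(H, d) = -H*d/3 (q(H, d) = -d*H/3 = -H*d/3)
O(E, B) = -4*B + E/3 (O(E, B) = (-6 + 2)*B - 1/3*(-1)*E = -4*B + E/3)
F(K) = (-5 + K)*(10 + K)
-82*F(O(-2 - 1*1, -8)) = -82*(-50 + (-4*(-8) + (-2 - 1*1)/3)**2 + 5*(-4*(-8) + (-2 - 1*1)/3)) = -82*(-50 + (32 + (-2 - 1)/3)**2 + 5*(32 + (-2 - 1)/3)) = -82*(-50 + (32 + (1/3)*(-3))**2 + 5*(32 + (1/3)*(-3))) = -82*(-50 + (32 - 1)**2 + 5*(32 - 1)) = -82*(-50 + 31**2 + 5*31) = -82*(-50 + 961 + 155) = -82*1066 = -87412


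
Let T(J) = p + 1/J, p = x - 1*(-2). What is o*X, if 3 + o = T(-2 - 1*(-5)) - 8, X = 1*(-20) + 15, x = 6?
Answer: 40/3 ≈ 13.333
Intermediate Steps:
p = 8 (p = 6 - 1*(-2) = 6 + 2 = 8)
X = -5 (X = -20 + 15 = -5)
T(J) = 8 + 1/J
o = -8/3 (o = -3 + ((8 + 1/(-2 - 1*(-5))) - 8) = -3 + ((8 + 1/(-2 + 5)) - 8) = -3 + ((8 + 1/3) - 8) = -3 + (25/3 - 8) = -3 + 1/3 = -8/3 ≈ -2.6667)
o*X = -8/3*(-5) = 40/3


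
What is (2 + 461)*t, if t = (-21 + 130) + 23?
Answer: 61116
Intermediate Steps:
t = 132 (t = 109 + 23 = 132)
(2 + 461)*t = (2 + 461)*132 = 463*132 = 61116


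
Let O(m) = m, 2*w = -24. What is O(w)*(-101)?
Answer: 1212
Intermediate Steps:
w = -12 (w = (½)*(-24) = -12)
O(w)*(-101) = -12*(-101) = 1212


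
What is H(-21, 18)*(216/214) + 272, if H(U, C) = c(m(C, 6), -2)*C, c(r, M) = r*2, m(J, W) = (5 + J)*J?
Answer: 1638736/107 ≈ 15315.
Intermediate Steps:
m(J, W) = J*(5 + J)
c(r, M) = 2*r
H(U, C) = 2*C²*(5 + C) (H(U, C) = (2*(C*(5 + C)))*C = (2*C*(5 + C))*C = 2*C²*(5 + C))
H(-21, 18)*(216/214) + 272 = (2*18²*(5 + 18))*(216/214) + 272 = (2*324*23)*(216*(1/214)) + 272 = 14904*(108/107) + 272 = 1609632/107 + 272 = 1638736/107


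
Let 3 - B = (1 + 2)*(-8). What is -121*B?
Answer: -3267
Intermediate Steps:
B = 27 (B = 3 - (1 + 2)*(-8) = 3 - 3*(-8) = 3 - 1*(-24) = 3 + 24 = 27)
-121*B = -121*27 = -3267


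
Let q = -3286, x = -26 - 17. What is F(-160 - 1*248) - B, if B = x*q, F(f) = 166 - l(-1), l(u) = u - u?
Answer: -141132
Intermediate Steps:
x = -43
l(u) = 0
F(f) = 166 (F(f) = 166 - 1*0 = 166 + 0 = 166)
B = 141298 (B = -43*(-3286) = 141298)
F(-160 - 1*248) - B = 166 - 1*141298 = 166 - 141298 = -141132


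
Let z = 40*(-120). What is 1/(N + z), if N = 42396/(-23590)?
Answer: -11795/56637198 ≈ -0.00020826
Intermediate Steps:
N = -21198/11795 (N = 42396*(-1/23590) = -21198/11795 ≈ -1.7972)
z = -4800
1/(N + z) = 1/(-21198/11795 - 4800) = 1/(-56637198/11795) = -11795/56637198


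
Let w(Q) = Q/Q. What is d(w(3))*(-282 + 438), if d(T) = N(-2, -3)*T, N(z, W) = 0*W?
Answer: 0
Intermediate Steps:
N(z, W) = 0
w(Q) = 1
d(T) = 0 (d(T) = 0*T = 0)
d(w(3))*(-282 + 438) = 0*(-282 + 438) = 0*156 = 0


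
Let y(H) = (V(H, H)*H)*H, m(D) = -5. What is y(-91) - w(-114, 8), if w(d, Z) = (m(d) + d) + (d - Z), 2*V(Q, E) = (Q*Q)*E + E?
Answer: -3120537270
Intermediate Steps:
V(Q, E) = E/2 + E*Q**2/2 (V(Q, E) = ((Q*Q)*E + E)/2 = (Q**2*E + E)/2 = (E*Q**2 + E)/2 = (E + E*Q**2)/2 = E/2 + E*Q**2/2)
y(H) = H**3*(1 + H**2)/2 (y(H) = ((H*(1 + H**2)/2)*H)*H = (H**2*(1 + H**2)/2)*H = H**3*(1 + H**2)/2)
w(d, Z) = -5 - Z + 2*d (w(d, Z) = (-5 + d) + (d - Z) = -5 - Z + 2*d)
y(-91) - w(-114, 8) = (1/2)*(-91)**3*(1 + (-91)**2) - (-5 - 1*8 + 2*(-114)) = (1/2)*(-753571)*(1 + 8281) - (-5 - 8 - 228) = (1/2)*(-753571)*8282 - 1*(-241) = -3120537511 + 241 = -3120537270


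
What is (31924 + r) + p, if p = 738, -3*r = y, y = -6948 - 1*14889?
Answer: 39941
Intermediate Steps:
y = -21837 (y = -6948 - 14889 = -21837)
r = 7279 (r = -1/3*(-21837) = 7279)
(31924 + r) + p = (31924 + 7279) + 738 = 39203 + 738 = 39941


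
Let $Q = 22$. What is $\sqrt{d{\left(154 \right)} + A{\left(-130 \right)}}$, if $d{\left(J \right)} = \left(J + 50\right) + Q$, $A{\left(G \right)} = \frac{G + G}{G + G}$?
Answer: $\sqrt{227} \approx 15.067$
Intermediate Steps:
$A{\left(G \right)} = 1$ ($A{\left(G \right)} = \frac{2 G}{2 G} = 2 G \frac{1}{2 G} = 1$)
$d{\left(J \right)} = 72 + J$ ($d{\left(J \right)} = \left(J + 50\right) + 22 = \left(50 + J\right) + 22 = 72 + J$)
$\sqrt{d{\left(154 \right)} + A{\left(-130 \right)}} = \sqrt{\left(72 + 154\right) + 1} = \sqrt{226 + 1} = \sqrt{227}$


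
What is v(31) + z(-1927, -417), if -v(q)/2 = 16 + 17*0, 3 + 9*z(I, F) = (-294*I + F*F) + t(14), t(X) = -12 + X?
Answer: 740138/9 ≈ 82238.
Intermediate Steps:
z(I, F) = -⅑ - 98*I/3 + F²/9 (z(I, F) = -⅓ + ((-294*I + F*F) + (-12 + 14))/9 = -⅓ + ((-294*I + F²) + 2)/9 = -⅓ + ((F² - 294*I) + 2)/9 = -⅓ + (2 + F² - 294*I)/9 = -⅓ + (2/9 - 98*I/3 + F²/9) = -⅑ - 98*I/3 + F²/9)
v(q) = -32 (v(q) = -2*(16 + 17*0) = -2*(16 + 0) = -2*16 = -32)
v(31) + z(-1927, -417) = -32 + (-⅑ - 98/3*(-1927) + (⅑)*(-417)²) = -32 + (-⅑ + 188846/3 + (⅑)*173889) = -32 + (-⅑ + 188846/3 + 19321) = -32 + 740426/9 = 740138/9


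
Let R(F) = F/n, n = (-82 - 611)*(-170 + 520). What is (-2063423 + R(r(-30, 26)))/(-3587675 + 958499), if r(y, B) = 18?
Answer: 13902312463/17714073300 ≈ 0.78482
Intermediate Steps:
n = -242550 (n = -693*350 = -242550)
R(F) = -F/242550 (R(F) = F/(-242550) = F*(-1/242550) = -F/242550)
(-2063423 + R(r(-30, 26)))/(-3587675 + 958499) = (-2063423 - 1/242550*18)/(-3587675 + 958499) = (-2063423 - 1/13475)/(-2629176) = -27804624926/13475*(-1/2629176) = 13902312463/17714073300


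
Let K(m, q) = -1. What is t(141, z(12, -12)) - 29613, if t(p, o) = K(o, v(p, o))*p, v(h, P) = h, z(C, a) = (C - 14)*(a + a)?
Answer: -29754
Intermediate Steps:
z(C, a) = 2*a*(-14 + C) (z(C, a) = (-14 + C)*(2*a) = 2*a*(-14 + C))
t(p, o) = -p
t(141, z(12, -12)) - 29613 = -1*141 - 29613 = -141 - 29613 = -29754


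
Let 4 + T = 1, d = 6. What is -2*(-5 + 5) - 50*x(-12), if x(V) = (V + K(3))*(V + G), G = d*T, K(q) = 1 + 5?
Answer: -9000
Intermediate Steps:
T = -3 (T = -4 + 1 = -3)
K(q) = 6
G = -18 (G = 6*(-3) = -18)
x(V) = (-18 + V)*(6 + V) (x(V) = (V + 6)*(V - 18) = (6 + V)*(-18 + V) = (-18 + V)*(6 + V))
-2*(-5 + 5) - 50*x(-12) = -2*(-5 + 5) - 50*(-108 + (-12)² - 12*(-12)) = -2*0 - 50*(-108 + 144 + 144) = 0 - 50*180 = 0 - 9000 = -9000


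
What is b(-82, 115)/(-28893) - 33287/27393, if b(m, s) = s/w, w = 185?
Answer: -3953977534/3253804457 ≈ -1.2152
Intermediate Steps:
b(m, s) = s/185
b(-82, 115)/(-28893) - 33287/27393 = ((1/185)*115)/(-28893) - 33287/27393 = (23/37)*(-1/28893) - 33287*1/27393 = -23/1069041 - 33287/27393 = -3953977534/3253804457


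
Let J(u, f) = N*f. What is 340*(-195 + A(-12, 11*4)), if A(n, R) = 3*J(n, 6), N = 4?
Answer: -41820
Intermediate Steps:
J(u, f) = 4*f
A(n, R) = 72 (A(n, R) = 3*(4*6) = 3*24 = 72)
340*(-195 + A(-12, 11*4)) = 340*(-195 + 72) = 340*(-123) = -41820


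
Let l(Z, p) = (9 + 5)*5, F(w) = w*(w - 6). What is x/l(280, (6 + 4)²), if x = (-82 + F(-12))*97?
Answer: 6499/35 ≈ 185.69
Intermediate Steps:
F(w) = w*(-6 + w)
x = 12998 (x = (-82 - 12*(-6 - 12))*97 = (-82 - 12*(-18))*97 = (-82 + 216)*97 = 134*97 = 12998)
l(Z, p) = 70 (l(Z, p) = 14*5 = 70)
x/l(280, (6 + 4)²) = 12998/70 = 12998*(1/70) = 6499/35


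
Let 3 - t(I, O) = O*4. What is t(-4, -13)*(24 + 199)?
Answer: 12265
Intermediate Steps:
t(I, O) = 3 - 4*O (t(I, O) = 3 - O*4 = 3 - 4*O)
t(-4, -13)*(24 + 199) = (3 - 4*(-13))*(24 + 199) = (3 + 52)*223 = 55*223 = 12265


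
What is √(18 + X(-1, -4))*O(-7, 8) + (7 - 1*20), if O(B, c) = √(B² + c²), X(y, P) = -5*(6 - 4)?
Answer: -13 + 2*√226 ≈ 17.067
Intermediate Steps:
X(y, P) = -10 (X(y, P) = -5*2 = -10)
√(18 + X(-1, -4))*O(-7, 8) + (7 - 1*20) = √(18 - 10)*√((-7)² + 8²) + (7 - 1*20) = √8*√(49 + 64) + (7 - 20) = (2*√2)*√113 - 13 = 2*√226 - 13 = -13 + 2*√226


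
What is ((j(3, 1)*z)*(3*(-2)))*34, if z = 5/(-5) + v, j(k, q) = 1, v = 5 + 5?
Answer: -1836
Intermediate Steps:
v = 10
z = 9 (z = 5/(-5) + 10 = 5*(-⅕) + 10 = -1 + 10 = 9)
((j(3, 1)*z)*(3*(-2)))*34 = ((1*9)*(3*(-2)))*34 = (9*(-6))*34 = -54*34 = -1836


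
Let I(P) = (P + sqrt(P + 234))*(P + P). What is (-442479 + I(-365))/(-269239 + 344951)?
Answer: -25147/10816 - 365*I*sqrt(131)/37856 ≈ -2.325 - 0.11036*I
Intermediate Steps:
I(P) = 2*P*(P + sqrt(234 + P)) (I(P) = (P + sqrt(234 + P))*(2*P) = 2*P*(P + sqrt(234 + P)))
(-442479 + I(-365))/(-269239 + 344951) = (-442479 + 2*(-365)*(-365 + sqrt(234 - 365)))/(-269239 + 344951) = (-442479 + 2*(-365)*(-365 + sqrt(-131)))/75712 = (-442479 + 2*(-365)*(-365 + I*sqrt(131)))*(1/75712) = (-442479 + (266450 - 730*I*sqrt(131)))*(1/75712) = (-176029 - 730*I*sqrt(131))*(1/75712) = -25147/10816 - 365*I*sqrt(131)/37856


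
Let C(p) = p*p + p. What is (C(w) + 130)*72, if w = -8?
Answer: 13392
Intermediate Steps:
C(p) = p + p² (C(p) = p² + p = p + p²)
(C(w) + 130)*72 = (-8*(1 - 8) + 130)*72 = (-8*(-7) + 130)*72 = (56 + 130)*72 = 186*72 = 13392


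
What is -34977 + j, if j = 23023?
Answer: -11954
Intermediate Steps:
-34977 + j = -34977 + 23023 = -11954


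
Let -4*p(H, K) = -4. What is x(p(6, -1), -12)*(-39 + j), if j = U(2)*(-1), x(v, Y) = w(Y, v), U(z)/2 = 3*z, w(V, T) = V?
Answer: 612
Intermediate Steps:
p(H, K) = 1 (p(H, K) = -¼*(-4) = 1)
U(z) = 6*z (U(z) = 2*(3*z) = 6*z)
x(v, Y) = Y
j = -12 (j = (6*2)*(-1) = 12*(-1) = -12)
x(p(6, -1), -12)*(-39 + j) = -12*(-39 - 12) = -12*(-51) = 612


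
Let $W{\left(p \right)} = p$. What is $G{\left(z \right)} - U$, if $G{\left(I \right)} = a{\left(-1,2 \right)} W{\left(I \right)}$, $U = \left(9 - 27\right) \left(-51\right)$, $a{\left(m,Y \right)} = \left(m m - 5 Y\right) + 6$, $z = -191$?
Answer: $-345$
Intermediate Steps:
$a{\left(m,Y \right)} = 6 + m^{2} - 5 Y$ ($a{\left(m,Y \right)} = \left(m^{2} - 5 Y\right) + 6 = 6 + m^{2} - 5 Y$)
$U = 918$ ($U = \left(-18\right) \left(-51\right) = 918$)
$G{\left(I \right)} = - 3 I$ ($G{\left(I \right)} = \left(6 + \left(-1\right)^{2} - 10\right) I = \left(6 + 1 - 10\right) I = - 3 I$)
$G{\left(z \right)} - U = \left(-3\right) \left(-191\right) - 918 = 573 - 918 = -345$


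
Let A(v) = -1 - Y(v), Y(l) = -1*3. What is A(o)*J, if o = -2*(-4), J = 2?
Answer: 4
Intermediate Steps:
o = 8
Y(l) = -3
A(v) = 2 (A(v) = -1 - 1*(-3) = -1 + 3 = 2)
A(o)*J = 2*2 = 4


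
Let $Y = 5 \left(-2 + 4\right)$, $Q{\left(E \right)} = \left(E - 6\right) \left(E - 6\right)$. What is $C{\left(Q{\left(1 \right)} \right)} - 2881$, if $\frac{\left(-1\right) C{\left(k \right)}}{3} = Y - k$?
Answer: $-2836$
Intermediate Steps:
$Q{\left(E \right)} = \left(-6 + E\right)^{2}$ ($Q{\left(E \right)} = \left(-6 + E\right) \left(-6 + E\right) = \left(-6 + E\right)^{2}$)
$Y = 10$ ($Y = 5 \cdot 2 = 10$)
$C{\left(k \right)} = -30 + 3 k$ ($C{\left(k \right)} = - 3 \left(10 - k\right) = -30 + 3 k$)
$C{\left(Q{\left(1 \right)} \right)} - 2881 = \left(-30 + 3 \left(-6 + 1\right)^{2}\right) - 2881 = \left(-30 + 3 \left(-5\right)^{2}\right) - 2881 = \left(-30 + 3 \cdot 25\right) - 2881 = \left(-30 + 75\right) - 2881 = 45 - 2881 = -2836$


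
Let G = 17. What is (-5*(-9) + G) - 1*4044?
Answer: -3982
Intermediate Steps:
(-5*(-9) + G) - 1*4044 = (-5*(-9) + 17) - 1*4044 = (45 + 17) - 4044 = 62 - 4044 = -3982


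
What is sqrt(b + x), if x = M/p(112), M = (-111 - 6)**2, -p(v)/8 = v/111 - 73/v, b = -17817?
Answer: I*sqrt(445867531323)/4441 ≈ 150.36*I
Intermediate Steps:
p(v) = 584/v - 8*v/111 (p(v) = -8*(v/111 - 73/v) = -8*(-73/v + v/111) = 584/v - 8*v/111)
M = 13689 (M = (-117)**2 = 13689)
x = -21272706/4441 (x = 13689/(584/112 - 8/111*112) = 13689/(584*(1/112) - 896/111) = 13689/(73/14 - 896/111) = 13689/(-4441/1554) = 13689*(-1554/4441) = -21272706/4441 ≈ -4790.1)
sqrt(b + x) = sqrt(-17817 - 21272706/4441) = sqrt(-100398003/4441) = I*sqrt(445867531323)/4441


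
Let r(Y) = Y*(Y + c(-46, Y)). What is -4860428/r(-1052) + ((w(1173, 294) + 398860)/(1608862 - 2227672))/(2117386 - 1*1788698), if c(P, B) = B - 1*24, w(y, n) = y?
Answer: -812984947530743/374450970576480 ≈ -2.1711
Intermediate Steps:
c(P, B) = -24 + B (c(P, B) = B - 24 = -24 + B)
r(Y) = Y*(-24 + 2*Y) (r(Y) = Y*(Y + (-24 + Y)) = Y*(-24 + 2*Y))
-4860428/r(-1052) + ((w(1173, 294) + 398860)/(1608862 - 2227672))/(2117386 - 1*1788698) = -4860428*(-1/(2104*(-12 - 1052))) + ((1173 + 398860)/(1608862 - 2227672))/(2117386 - 1*1788698) = -4860428/(2*(-1052)*(-1064)) + (400033/(-618810))/(2117386 - 1788698) = -4860428/2238656 + (400033*(-1/618810))/328688 = -4860428*1/2238656 - 400033/618810*1/328688 = -63953/29456 - 400033/203395421280 = -812984947530743/374450970576480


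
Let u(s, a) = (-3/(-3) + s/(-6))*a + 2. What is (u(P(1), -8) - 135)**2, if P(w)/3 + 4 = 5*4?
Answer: 5929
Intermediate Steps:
P(w) = 48 (P(w) = -12 + 3*(5*4) = -12 + 3*20 = -12 + 60 = 48)
u(s, a) = 2 + a*(1 - s/6) (u(s, a) = (-3*(-1/3) + s*(-1/6))*a + 2 = (1 - s/6)*a + 2 = a*(1 - s/6) + 2 = 2 + a*(1 - s/6))
(u(P(1), -8) - 135)**2 = ((2 - 8 - 1/6*(-8)*48) - 135)**2 = ((2 - 8 + 64) - 135)**2 = (58 - 135)**2 = (-77)**2 = 5929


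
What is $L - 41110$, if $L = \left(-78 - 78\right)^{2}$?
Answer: $-16774$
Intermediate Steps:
$L = 24336$ ($L = \left(-156\right)^{2} = 24336$)
$L - 41110 = 24336 - 41110 = -16774$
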